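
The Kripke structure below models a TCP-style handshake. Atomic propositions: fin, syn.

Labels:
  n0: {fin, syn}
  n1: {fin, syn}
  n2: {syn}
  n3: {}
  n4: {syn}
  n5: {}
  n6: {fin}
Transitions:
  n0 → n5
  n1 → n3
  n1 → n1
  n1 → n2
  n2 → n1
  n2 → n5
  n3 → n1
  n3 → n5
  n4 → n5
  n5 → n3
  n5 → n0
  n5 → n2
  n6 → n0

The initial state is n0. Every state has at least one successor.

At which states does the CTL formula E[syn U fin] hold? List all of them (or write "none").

{n0, n1, n2, n6}

States satisfying syn: {n0, n1, n2, n4}.
States satisfying fin: {n0, n1, n6}.
States satisfying E[syn U fin]: {n0, n1, n2, n6}.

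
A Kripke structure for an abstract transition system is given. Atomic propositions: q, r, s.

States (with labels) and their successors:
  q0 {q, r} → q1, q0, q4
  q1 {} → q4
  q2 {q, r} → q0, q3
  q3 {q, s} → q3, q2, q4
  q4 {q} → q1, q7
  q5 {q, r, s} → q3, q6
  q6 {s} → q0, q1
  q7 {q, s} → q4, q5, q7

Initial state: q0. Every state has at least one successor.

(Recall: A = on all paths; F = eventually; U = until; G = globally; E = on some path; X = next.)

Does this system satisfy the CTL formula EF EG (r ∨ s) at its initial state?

Holds

States satisfying EG (r ∨ s): {q0, q2, q3, q5, q6, q7}.
States satisfying EF EG (r ∨ s): {q0, q1, q2, q3, q4, q5, q6, q7}.
Some path from q0 reaches a state where EG (r ∨ s) holds.
q0 ∈ Sat(EF EG (r ∨ s)).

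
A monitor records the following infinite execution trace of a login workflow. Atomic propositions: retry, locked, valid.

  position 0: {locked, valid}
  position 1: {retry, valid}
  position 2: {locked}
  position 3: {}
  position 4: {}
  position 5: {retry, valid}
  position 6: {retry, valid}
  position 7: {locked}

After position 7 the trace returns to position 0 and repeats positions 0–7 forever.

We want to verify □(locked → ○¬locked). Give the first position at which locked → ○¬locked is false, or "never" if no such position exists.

7

Check locked → ○¬locked at each position in order: 0 ✓, 1 ✓, 2 ✓, 3 ✓, 4 ✓, 5 ✓, 6 ✓.
At position 7 the labels are {locked} and the next position 0 has {locked, valid}, so locked → ○¬locked is false there. This is the first violation.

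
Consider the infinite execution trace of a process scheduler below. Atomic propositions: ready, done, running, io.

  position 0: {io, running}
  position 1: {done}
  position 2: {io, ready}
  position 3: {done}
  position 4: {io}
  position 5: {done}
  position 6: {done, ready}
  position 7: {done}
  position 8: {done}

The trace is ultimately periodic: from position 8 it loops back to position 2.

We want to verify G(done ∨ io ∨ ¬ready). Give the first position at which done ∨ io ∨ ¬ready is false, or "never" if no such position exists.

done ∨ io ∨ ¬ready holds at every position 0..8, and those are all the positions the trace ever visits, so the invariant G(done ∨ io ∨ ¬ready) is never violated.

never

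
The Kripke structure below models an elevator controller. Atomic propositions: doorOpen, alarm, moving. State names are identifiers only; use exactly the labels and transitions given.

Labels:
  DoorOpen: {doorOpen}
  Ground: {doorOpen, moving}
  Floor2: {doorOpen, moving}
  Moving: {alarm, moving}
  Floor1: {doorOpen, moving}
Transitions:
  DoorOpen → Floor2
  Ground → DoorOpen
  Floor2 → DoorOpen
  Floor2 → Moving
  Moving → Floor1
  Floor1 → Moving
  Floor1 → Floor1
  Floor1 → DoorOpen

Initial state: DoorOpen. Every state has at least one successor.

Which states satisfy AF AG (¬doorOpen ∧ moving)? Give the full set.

States satisfying AG (¬doorOpen ∧ moving): ∅.
States satisfying AF AG (¬doorOpen ∧ moving): ∅.

none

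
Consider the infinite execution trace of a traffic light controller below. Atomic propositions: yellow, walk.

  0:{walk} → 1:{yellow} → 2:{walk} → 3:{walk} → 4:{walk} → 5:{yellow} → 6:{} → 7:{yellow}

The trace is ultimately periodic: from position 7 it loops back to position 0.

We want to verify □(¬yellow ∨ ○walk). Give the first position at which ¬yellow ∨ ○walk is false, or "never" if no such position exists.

5

Check ¬yellow ∨ ○walk at each position in order: 0 ✓, 1 ✓, 2 ✓, 3 ✓, 4 ✓.
At position 5 the labels are {yellow} and the next position 6 has {}, so ¬yellow ∨ ○walk is false there. This is the first violation.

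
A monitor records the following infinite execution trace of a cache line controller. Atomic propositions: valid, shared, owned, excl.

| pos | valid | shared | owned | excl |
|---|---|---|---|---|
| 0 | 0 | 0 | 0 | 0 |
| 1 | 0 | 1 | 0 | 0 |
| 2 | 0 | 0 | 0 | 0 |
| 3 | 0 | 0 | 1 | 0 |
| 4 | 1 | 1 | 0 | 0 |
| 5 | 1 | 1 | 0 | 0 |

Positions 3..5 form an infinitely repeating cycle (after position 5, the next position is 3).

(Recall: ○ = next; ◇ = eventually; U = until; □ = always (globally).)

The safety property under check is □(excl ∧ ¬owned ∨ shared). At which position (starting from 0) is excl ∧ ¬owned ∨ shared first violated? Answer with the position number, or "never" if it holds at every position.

0

At position 0 the labels are {}, so excl ∧ ¬owned ∨ shared is false there. This is the first violation.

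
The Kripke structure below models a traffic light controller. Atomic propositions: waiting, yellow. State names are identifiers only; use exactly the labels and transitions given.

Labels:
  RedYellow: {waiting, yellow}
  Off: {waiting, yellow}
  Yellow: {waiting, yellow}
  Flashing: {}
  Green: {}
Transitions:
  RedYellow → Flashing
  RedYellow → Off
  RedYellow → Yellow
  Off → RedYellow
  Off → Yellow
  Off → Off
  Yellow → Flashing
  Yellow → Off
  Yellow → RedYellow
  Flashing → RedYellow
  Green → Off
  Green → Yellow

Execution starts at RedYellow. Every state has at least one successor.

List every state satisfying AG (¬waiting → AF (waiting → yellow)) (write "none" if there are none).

States satisfying ¬waiting → AF (waiting → yellow): {RedYellow, Off, Yellow, Flashing, Green}.
States satisfying AG (¬waiting → AF (waiting → yellow)): {RedYellow, Off, Yellow, Flashing, Green}.

{RedYellow, Off, Yellow, Flashing, Green}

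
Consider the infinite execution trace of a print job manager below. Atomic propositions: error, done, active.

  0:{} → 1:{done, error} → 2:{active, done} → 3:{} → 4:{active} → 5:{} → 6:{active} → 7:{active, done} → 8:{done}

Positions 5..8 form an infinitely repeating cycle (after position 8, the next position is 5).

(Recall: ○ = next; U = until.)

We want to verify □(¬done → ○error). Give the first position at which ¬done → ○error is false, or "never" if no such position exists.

3

Check ¬done → ○error at each position in order: 0 ✓, 1 ✓, 2 ✓.
At position 3 the labels are {} and the next position 4 has {active}, so ¬done → ○error is false there. This is the first violation.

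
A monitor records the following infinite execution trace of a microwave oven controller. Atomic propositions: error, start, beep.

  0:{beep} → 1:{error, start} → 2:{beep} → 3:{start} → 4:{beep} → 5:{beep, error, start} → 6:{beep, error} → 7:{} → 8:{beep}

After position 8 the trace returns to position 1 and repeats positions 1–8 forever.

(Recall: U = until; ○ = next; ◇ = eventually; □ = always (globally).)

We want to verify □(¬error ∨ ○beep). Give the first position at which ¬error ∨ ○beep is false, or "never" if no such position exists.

Check ¬error ∨ ○beep at each position in order: 0 ✓, 1 ✓, 2 ✓, 3 ✓, 4 ✓, 5 ✓.
At position 6 the labels are {beep, error} and the next position 7 has {}, so ¬error ∨ ○beep is false there. This is the first violation.

6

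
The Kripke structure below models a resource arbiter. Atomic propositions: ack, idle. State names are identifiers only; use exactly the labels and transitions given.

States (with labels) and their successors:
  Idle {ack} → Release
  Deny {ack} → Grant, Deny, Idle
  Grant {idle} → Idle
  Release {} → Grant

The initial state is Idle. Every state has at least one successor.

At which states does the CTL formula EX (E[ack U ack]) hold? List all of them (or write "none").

{Deny, Grant}

States satisfying E[ack U ack]: {Idle, Deny}.
States satisfying EX (E[ack U ack]): {Deny, Grant}.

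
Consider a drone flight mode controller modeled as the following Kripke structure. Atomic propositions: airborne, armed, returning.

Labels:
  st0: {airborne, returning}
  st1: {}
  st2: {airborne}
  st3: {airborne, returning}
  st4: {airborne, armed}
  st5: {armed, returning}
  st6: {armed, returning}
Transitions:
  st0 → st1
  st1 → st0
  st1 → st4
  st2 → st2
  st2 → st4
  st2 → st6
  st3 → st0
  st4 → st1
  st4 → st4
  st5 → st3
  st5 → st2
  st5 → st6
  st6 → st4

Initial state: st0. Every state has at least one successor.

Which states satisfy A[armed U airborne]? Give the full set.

States satisfying armed: {st4, st5, st6}.
States satisfying airborne: {st0, st2, st3, st4}.
States satisfying A[armed U airborne]: {st0, st2, st3, st4, st5, st6}.

{st0, st2, st3, st4, st5, st6}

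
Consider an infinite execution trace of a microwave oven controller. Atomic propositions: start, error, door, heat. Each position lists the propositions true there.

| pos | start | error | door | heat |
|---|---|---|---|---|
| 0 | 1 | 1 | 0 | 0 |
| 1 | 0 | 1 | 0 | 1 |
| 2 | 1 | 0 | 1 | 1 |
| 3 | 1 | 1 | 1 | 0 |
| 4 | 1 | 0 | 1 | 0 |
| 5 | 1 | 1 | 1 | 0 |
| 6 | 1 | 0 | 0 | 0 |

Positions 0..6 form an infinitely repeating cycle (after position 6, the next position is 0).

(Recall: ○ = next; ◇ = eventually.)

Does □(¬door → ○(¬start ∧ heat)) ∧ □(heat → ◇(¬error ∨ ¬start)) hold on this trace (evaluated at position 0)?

¬door → ○(¬start ∧ heat) must hold at every position from 0 onward. It fails at position 1, so □(¬door → ○(¬start ∧ heat)) is false.
Positions where ¬door holds: 0, 1, 6.
Check ○(¬start ∧ heat) at each: 0→ok, 1→fails, 6→fails.
heat → ◇(¬error ∨ ¬start) holds at every position 0..6, and those are all positions ever visited, so □(heat → ◇(¬error ∨ ¬start)) holds.
Positions where heat holds: 1, 2.
Check ◇(¬error ∨ ¬start) at each: 1→ok, 2→ok.
At position 0: □(¬door → ○(¬start ∧ heat)) is false; □(heat → ◇(¬error ∨ ¬start)) is true; so □(¬door → ○(¬start ∧ heat)) ∧ □(heat → ◇(¬error ∨ ¬start)) is false.

No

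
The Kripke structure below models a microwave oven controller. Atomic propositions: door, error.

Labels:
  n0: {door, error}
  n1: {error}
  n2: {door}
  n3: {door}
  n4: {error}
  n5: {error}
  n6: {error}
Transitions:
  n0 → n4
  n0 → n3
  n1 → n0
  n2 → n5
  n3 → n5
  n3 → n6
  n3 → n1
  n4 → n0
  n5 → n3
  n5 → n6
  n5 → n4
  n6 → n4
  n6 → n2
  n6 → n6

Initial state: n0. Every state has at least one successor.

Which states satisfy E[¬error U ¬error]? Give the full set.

{n2, n3}

States satisfying ¬error: {n2, n3}.
States satisfying E[¬error U ¬error]: {n2, n3}.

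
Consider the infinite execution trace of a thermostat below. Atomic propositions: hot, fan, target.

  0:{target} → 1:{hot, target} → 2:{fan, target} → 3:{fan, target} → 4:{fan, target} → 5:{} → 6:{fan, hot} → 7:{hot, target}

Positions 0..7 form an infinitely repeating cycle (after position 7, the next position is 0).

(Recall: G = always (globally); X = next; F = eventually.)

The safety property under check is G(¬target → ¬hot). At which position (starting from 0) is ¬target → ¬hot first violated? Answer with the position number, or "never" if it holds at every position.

Check ¬target → ¬hot at each position in order: 0 ✓, 1 ✓, 2 ✓, 3 ✓, 4 ✓, 5 ✓.
At position 6 the labels are {fan, hot}, so ¬target → ¬hot is false there. This is the first violation.

6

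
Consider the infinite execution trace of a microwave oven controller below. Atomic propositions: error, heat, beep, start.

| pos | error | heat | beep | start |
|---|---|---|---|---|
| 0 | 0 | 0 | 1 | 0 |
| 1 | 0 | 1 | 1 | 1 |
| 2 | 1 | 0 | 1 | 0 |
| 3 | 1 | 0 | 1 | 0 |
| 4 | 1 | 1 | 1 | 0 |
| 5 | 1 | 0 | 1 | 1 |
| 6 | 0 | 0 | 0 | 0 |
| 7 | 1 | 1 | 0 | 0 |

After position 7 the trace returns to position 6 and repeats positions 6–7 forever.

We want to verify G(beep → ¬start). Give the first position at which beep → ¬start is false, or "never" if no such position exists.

Check beep → ¬start at each position in order: 0 ✓.
At position 1 the labels are {beep, heat, start}, so beep → ¬start is false there. This is the first violation.

1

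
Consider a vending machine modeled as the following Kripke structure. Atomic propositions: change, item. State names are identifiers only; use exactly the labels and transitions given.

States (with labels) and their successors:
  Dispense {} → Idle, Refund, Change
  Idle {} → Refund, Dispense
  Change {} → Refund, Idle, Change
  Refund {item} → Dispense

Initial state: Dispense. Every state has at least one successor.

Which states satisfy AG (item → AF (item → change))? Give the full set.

States satisfying item → AF (item → change): {Dispense, Idle, Change, Refund}.
States satisfying AG (item → AF (item → change)): {Dispense, Idle, Change, Refund}.

{Dispense, Idle, Change, Refund}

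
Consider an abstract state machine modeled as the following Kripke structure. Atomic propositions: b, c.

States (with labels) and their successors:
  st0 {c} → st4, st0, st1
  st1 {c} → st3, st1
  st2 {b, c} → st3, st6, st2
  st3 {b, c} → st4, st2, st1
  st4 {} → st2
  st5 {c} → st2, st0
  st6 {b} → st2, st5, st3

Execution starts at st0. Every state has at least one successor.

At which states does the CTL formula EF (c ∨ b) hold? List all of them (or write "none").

{st0, st1, st2, st3, st4, st5, st6}

States satisfying c ∨ b: {st0, st1, st2, st3, st5, st6}.
States satisfying EF (c ∨ b): {st0, st1, st2, st3, st4, st5, st6}.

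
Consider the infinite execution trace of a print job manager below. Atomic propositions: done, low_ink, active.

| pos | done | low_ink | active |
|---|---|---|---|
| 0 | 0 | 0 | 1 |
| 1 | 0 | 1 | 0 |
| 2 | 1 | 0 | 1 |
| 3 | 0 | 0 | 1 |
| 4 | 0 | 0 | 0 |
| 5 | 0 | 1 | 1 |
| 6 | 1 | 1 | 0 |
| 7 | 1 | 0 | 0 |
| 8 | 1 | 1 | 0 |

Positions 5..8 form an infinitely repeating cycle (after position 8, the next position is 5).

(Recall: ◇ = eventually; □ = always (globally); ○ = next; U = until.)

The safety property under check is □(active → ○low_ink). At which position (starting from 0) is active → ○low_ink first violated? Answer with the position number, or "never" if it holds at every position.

Check active → ○low_ink at each position in order: 0 ✓, 1 ✓.
At position 2 the labels are {active, done} and the next position 3 has {active}, so active → ○low_ink is false there. This is the first violation.

2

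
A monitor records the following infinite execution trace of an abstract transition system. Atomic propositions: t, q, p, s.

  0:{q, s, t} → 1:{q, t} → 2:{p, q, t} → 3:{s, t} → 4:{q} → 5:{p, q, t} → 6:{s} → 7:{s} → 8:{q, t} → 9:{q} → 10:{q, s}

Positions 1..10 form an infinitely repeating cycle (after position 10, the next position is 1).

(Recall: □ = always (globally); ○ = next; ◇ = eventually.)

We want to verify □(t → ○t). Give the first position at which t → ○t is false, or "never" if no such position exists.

3

Check t → ○t at each position in order: 0 ✓, 1 ✓, 2 ✓.
At position 3 the labels are {s, t} and the next position 4 has {q}, so t → ○t is false there. This is the first violation.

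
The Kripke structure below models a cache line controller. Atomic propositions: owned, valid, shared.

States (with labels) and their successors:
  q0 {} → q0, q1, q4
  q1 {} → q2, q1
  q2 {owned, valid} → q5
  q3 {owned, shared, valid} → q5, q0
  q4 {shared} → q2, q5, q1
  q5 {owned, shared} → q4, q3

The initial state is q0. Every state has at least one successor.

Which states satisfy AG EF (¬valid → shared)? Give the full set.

States satisfying EF (¬valid → shared): {q0, q1, q2, q3, q4, q5}.
States satisfying AG EF (¬valid → shared): {q0, q1, q2, q3, q4, q5}.

{q0, q1, q2, q3, q4, q5}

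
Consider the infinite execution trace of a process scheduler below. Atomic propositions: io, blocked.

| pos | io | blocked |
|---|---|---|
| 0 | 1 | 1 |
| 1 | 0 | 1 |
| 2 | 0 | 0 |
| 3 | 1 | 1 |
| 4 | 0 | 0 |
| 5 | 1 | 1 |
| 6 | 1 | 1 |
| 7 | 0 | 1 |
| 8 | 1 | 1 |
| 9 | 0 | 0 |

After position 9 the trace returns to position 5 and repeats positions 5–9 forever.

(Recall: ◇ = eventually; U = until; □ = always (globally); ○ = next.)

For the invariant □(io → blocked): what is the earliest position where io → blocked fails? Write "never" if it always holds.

io → blocked holds at every position 0..9, and those are all the positions the trace ever visits, so the invariant □(io → blocked) is never violated.

never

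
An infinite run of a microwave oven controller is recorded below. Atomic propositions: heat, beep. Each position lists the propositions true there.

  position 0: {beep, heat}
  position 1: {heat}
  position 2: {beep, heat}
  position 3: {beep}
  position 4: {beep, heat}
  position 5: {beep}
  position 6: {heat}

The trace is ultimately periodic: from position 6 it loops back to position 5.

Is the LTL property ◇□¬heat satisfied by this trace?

No

□¬heat is false at every position 0..6, so it never becomes true and ◇□¬heat fails.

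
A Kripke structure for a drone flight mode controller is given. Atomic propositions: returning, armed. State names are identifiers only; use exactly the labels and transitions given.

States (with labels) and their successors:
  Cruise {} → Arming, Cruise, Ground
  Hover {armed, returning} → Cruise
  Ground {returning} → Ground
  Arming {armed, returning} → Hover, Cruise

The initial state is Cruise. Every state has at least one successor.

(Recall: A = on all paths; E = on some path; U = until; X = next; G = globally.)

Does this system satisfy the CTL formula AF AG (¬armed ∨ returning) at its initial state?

Yes

States satisfying AG (¬armed ∨ returning): {Cruise, Hover, Ground, Arming}.
States satisfying AF AG (¬armed ∨ returning): {Cruise, Hover, Ground, Arming}.
Cruise ∈ Sat(AF AG (¬armed ∨ returning)).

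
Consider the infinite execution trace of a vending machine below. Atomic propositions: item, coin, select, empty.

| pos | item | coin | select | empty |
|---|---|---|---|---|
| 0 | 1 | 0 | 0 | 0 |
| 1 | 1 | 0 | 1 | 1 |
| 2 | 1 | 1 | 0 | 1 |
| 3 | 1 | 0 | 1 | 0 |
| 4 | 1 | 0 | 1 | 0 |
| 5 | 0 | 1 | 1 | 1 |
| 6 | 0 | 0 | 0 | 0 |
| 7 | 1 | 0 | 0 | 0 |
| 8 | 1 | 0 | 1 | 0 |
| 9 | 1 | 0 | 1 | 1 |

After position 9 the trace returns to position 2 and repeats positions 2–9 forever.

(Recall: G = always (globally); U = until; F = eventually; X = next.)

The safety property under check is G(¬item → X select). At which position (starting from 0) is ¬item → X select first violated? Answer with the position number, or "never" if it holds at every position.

5

Check ¬item → X select at each position in order: 0 ✓, 1 ✓, 2 ✓, 3 ✓, 4 ✓.
At position 5 the labels are {coin, empty, select} and the next position 6 has {}, so ¬item → X select is false there. This is the first violation.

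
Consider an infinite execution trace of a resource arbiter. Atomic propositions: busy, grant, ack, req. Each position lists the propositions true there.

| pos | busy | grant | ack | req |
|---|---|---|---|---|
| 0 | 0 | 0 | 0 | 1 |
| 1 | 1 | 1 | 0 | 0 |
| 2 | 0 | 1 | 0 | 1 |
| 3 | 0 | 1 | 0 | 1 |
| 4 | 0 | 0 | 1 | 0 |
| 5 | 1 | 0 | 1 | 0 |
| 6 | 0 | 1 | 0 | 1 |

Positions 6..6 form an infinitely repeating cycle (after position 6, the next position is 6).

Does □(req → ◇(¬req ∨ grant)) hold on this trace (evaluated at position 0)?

Satisfied

req → ◇(¬req ∨ grant) holds at every position 0..6, and those are all positions ever visited, so □(req → ◇(¬req ∨ grant)) holds.
Positions where req holds: 0, 2, 3, 6.
Check ◇(¬req ∨ grant) at each: 0→ok, 2→ok, 3→ok, 6→ok.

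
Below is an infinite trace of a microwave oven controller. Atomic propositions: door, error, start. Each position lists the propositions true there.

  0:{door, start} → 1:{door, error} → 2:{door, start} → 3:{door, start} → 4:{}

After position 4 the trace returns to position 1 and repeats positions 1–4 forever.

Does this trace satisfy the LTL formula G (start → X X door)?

Violated

start → X X door must hold at every position from 0 onward. It fails at position 2, so G (start → X X door) is false.
Positions where start holds: 0, 2, 3.
Check X X door at each: 0→ok, 2→fails, 3→ok.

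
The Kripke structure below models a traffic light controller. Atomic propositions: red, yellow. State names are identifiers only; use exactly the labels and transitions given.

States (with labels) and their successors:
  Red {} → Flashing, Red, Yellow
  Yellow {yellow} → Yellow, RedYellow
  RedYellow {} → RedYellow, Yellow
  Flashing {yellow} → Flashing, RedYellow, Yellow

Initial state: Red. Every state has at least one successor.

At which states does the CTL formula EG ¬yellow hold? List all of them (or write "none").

States satisfying ¬yellow: {Red, RedYellow}.
States satisfying EG ¬yellow: {Red, RedYellow}.

{Red, RedYellow}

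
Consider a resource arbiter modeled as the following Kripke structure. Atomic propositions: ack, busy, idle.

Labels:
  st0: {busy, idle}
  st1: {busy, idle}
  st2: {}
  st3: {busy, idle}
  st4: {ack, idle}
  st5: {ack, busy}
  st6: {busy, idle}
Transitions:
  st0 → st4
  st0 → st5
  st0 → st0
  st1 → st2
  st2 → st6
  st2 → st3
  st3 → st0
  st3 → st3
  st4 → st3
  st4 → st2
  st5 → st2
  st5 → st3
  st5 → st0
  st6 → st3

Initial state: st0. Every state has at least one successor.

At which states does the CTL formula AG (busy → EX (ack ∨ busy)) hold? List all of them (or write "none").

{st0, st2, st3, st4, st5, st6}

States satisfying busy → EX (ack ∨ busy): {st0, st2, st3, st4, st5, st6}.
States satisfying AG (busy → EX (ack ∨ busy)): {st0, st2, st3, st4, st5, st6}.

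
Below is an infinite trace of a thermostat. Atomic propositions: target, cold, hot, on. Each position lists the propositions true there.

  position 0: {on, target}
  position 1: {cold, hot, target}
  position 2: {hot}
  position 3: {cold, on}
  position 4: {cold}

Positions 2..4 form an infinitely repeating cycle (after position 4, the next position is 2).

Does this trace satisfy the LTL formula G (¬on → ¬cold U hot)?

Does not hold

¬on → ¬cold U hot must hold at every position from 0 onward. It fails at position 4, so G (¬on → ¬cold U hot) is false.
Positions where ¬on holds: 1, 2, 4.
Check ¬cold U hot at each: 1→ok, 2→ok, 4→fails.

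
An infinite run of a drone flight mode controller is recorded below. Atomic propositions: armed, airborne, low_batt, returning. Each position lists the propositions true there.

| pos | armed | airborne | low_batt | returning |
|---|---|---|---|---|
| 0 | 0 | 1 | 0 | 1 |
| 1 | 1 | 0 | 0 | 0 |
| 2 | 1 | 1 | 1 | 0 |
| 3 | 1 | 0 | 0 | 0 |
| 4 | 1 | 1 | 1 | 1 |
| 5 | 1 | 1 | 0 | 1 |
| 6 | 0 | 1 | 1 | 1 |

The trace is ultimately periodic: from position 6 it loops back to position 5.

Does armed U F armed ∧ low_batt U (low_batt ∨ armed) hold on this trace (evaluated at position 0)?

No

Walking from position 0: F armed first holds at position 0, and armed holds at every earlier position along the way, so armed U F armed holds.
Walking from position 0: at position 0, low_batt ∨ armed has not yet held and low_batt fails, so low_batt U (low_batt ∨ armed) is false.
At position 0: armed U F armed is true; low_batt U (low_batt ∨ armed) is false; so armed U F armed ∧ low_batt U (low_batt ∨ armed) is false.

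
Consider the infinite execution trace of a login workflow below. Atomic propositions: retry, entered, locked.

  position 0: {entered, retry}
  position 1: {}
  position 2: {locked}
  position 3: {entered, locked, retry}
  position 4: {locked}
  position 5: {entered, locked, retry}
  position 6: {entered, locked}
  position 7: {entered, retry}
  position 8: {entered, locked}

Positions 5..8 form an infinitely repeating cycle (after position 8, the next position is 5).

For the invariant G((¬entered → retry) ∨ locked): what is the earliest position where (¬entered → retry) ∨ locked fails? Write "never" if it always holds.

Check (¬entered → retry) ∨ locked at each position in order: 0 ✓.
At position 1 the labels are {}, so (¬entered → retry) ∨ locked is false there. This is the first violation.

1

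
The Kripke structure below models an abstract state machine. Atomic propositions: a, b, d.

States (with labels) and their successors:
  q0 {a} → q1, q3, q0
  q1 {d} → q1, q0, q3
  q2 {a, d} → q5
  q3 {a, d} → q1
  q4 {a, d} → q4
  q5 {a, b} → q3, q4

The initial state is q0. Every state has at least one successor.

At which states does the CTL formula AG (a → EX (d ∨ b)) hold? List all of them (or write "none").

{q0, q1, q2, q3, q4, q5}

States satisfying a → EX (d ∨ b): {q0, q1, q2, q3, q4, q5}.
States satisfying AG (a → EX (d ∨ b)): {q0, q1, q2, q3, q4, q5}.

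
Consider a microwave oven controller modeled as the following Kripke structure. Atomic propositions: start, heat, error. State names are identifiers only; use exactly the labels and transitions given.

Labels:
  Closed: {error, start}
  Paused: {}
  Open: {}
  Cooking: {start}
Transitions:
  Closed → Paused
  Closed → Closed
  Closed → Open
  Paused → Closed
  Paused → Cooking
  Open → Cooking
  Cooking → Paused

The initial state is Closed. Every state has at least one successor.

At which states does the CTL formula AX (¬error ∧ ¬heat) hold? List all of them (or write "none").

States satisfying ¬error ∧ ¬heat: {Paused, Open, Cooking}.
States satisfying AX (¬error ∧ ¬heat): {Open, Cooking}.

{Open, Cooking}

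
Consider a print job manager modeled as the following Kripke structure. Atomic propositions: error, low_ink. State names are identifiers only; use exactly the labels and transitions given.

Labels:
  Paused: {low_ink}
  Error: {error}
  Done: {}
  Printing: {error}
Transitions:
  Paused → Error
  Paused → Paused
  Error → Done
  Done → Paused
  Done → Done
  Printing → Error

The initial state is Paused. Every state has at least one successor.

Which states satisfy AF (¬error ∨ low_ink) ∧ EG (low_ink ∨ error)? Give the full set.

States satisfying ¬error ∨ low_ink: {Paused, Done}.
States satisfying AF (¬error ∨ low_ink): {Paused, Error, Done, Printing}.
States satisfying low_ink ∨ error: {Paused, Error, Printing}.
States satisfying EG (low_ink ∨ error): {Paused}.
States satisfying AF (¬error ∨ low_ink) ∧ EG (low_ink ∨ error): {Paused}.

{Paused}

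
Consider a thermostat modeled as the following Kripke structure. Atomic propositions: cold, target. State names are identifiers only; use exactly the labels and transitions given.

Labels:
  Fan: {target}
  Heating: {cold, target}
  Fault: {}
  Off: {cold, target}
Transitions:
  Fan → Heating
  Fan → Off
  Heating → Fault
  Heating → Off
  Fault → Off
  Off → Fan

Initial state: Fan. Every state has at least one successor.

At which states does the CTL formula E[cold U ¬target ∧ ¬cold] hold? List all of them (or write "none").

{Heating, Fault}

States satisfying cold: {Heating, Off}.
States satisfying ¬target ∧ ¬cold: {Fault}.
States satisfying E[cold U ¬target ∧ ¬cold]: {Heating, Fault}.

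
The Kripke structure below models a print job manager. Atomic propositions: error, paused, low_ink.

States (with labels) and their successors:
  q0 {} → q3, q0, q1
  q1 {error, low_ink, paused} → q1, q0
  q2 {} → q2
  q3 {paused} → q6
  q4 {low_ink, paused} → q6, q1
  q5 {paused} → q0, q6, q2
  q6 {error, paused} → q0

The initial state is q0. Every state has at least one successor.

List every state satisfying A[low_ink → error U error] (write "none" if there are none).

States satisfying low_ink → error: {q0, q1, q2, q3, q5, q6}.
States satisfying error: {q1, q6}.
States satisfying A[low_ink → error U error]: {q1, q3, q6}.

{q1, q3, q6}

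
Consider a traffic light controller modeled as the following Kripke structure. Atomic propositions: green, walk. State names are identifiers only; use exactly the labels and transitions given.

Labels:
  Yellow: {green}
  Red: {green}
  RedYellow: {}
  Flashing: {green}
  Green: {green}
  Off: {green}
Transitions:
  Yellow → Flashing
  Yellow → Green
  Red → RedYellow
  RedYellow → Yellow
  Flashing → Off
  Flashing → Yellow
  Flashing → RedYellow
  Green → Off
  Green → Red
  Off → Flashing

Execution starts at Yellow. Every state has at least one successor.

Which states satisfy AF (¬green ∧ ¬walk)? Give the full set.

{Red, RedYellow}

States satisfying ¬green ∧ ¬walk: {RedYellow}.
States satisfying AF (¬green ∧ ¬walk): {Red, RedYellow}.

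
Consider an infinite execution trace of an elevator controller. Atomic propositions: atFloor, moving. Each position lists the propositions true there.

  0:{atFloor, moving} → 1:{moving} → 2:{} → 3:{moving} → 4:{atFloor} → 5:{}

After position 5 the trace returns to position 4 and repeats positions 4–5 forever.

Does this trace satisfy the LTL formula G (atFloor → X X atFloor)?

atFloor → X X atFloor must hold at every position from 0 onward. It fails at position 0, so G (atFloor → X X atFloor) is false.
Positions where atFloor holds: 0, 4.
Check X X atFloor at each: 0→fails, 4→ok.

Violated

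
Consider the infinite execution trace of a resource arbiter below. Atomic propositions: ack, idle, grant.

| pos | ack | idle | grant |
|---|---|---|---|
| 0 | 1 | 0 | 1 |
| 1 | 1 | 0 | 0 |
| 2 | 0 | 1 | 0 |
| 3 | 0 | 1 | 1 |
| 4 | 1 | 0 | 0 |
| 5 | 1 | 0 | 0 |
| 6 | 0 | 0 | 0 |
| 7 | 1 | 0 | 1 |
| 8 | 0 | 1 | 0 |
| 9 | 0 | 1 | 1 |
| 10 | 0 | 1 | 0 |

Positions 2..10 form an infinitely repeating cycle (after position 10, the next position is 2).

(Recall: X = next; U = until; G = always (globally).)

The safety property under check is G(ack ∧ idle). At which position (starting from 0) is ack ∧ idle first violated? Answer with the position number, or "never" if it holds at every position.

0

At position 0 the labels are {ack, grant}, so ack ∧ idle is false there. This is the first violation.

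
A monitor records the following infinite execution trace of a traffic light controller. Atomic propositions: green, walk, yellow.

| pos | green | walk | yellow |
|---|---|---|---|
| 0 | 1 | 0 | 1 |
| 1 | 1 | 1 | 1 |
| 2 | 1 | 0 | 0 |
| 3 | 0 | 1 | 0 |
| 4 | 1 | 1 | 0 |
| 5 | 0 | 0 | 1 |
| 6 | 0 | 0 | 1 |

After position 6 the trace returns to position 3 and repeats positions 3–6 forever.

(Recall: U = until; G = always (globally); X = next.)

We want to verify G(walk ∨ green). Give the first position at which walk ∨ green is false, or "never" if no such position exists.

5

Check walk ∨ green at each position in order: 0 ✓, 1 ✓, 2 ✓, 3 ✓, 4 ✓.
At position 5 the labels are {yellow}, so walk ∨ green is false there. This is the first violation.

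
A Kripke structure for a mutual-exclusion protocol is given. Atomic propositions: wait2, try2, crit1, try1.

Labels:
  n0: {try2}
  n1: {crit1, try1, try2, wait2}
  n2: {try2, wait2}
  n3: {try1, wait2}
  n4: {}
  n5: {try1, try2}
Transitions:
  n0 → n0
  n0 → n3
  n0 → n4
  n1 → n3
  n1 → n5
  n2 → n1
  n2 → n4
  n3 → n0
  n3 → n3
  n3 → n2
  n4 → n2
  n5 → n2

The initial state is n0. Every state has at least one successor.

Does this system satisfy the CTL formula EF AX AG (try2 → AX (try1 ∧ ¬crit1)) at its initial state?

States satisfying AX AG (try2 → AX (try1 ∧ ¬crit1)): ∅.
States satisfying EF AX AG (try2 → AX (try1 ∧ ¬crit1)): ∅.
No suitable path/successor from n0 witnesses the formula.
n0 ∉ Sat(EF AX AG (try2 → AX (try1 ∧ ¬crit1))).

Does not hold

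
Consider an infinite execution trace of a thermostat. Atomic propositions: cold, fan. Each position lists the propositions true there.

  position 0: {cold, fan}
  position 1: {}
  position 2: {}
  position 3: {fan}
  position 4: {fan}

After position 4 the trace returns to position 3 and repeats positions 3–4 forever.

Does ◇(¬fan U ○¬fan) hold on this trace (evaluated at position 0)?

Satisfied

¬fan U ○¬fan holds at position 0, which is reachable from 0, so ◇(¬fan U ○¬fan) holds.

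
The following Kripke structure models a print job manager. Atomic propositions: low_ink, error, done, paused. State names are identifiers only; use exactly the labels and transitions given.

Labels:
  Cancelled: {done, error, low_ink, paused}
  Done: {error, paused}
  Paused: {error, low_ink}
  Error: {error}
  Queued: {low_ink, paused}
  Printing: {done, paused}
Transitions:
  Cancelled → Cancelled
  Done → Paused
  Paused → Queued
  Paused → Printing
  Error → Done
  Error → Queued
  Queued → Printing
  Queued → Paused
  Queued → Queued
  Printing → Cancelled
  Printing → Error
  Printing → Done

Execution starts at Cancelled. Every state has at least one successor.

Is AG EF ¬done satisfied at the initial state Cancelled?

No

States satisfying EF ¬done: {Done, Paused, Error, Queued, Printing}.
States satisfying AG EF ¬done: ∅.
Cancelled is reachable from Cancelled and violates EF ¬done, so AG fails at Cancelled.
Cancelled ∉ Sat(AG EF ¬done).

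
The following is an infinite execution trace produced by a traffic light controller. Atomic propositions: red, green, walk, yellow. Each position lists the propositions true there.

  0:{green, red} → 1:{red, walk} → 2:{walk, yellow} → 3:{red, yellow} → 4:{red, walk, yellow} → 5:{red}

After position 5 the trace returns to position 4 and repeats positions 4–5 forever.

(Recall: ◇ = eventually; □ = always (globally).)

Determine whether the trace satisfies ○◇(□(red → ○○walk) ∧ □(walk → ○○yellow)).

Violated

The position after 0 is 1; ◇(□(red → ○○walk) ∧ □(walk → ○○yellow)) is false there.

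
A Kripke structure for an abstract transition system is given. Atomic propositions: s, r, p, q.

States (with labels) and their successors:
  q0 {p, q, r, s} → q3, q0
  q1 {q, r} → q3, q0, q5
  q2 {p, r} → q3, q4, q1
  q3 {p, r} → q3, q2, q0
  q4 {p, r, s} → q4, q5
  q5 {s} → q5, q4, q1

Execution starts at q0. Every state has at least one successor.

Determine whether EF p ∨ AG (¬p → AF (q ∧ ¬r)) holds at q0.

Yes

States satisfying p: {q0, q2, q3, q4}.
States satisfying EF p: {q0, q1, q2, q3, q4, q5}.
States satisfying ¬p → AF (q ∧ ¬r): {q0, q2, q3, q4}.
States satisfying AG (¬p → AF (q ∧ ¬r)): ∅.
States satisfying EF p ∨ AG (¬p → AF (q ∧ ¬r)): {q0, q1, q2, q3, q4, q5}.
q0 ∈ Sat(EF p ∨ AG (¬p → AF (q ∧ ¬r))).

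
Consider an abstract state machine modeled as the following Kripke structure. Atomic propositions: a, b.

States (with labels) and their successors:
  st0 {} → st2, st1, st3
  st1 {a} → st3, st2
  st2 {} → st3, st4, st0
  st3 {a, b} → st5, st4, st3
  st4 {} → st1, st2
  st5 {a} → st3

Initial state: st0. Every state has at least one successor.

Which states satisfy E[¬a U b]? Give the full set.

States satisfying ¬a: {st0, st2, st4}.
States satisfying b: {st3}.
States satisfying E[¬a U b]: {st0, st2, st3, st4}.

{st0, st2, st3, st4}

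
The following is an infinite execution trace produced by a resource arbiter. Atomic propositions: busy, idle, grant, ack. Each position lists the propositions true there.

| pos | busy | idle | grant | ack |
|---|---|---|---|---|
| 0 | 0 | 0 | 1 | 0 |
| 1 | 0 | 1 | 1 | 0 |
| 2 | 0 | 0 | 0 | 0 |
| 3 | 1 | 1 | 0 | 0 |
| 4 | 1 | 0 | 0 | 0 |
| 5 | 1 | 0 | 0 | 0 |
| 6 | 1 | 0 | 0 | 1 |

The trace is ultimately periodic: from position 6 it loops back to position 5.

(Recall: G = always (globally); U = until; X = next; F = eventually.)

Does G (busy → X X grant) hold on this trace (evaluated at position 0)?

Violated

busy → X X grant must hold at every position from 0 onward. It fails at position 3, so G (busy → X X grant) is false.
Positions where busy holds: 3, 4, 5, 6.
Check X X grant at each: 3→fails, 4→fails, 5→fails, 6→fails.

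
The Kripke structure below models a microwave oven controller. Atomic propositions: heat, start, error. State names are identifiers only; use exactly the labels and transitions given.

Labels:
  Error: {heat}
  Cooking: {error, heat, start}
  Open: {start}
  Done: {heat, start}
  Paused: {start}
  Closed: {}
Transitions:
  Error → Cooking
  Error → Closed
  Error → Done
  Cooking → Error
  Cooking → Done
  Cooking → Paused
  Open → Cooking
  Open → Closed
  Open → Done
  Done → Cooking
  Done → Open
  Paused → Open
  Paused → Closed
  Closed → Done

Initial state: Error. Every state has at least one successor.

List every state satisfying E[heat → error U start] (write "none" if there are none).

{Cooking, Open, Done, Paused, Closed}

States satisfying heat → error: {Cooking, Open, Paused, Closed}.
States satisfying start: {Cooking, Open, Done, Paused}.
States satisfying E[heat → error U start]: {Cooking, Open, Done, Paused, Closed}.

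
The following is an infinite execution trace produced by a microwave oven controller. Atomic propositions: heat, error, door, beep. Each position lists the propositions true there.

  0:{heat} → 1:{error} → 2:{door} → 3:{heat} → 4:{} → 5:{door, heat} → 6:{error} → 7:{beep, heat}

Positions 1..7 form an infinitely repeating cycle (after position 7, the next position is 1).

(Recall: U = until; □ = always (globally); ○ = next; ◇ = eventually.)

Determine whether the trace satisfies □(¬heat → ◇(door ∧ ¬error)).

¬heat → ◇(door ∧ ¬error) holds at every position 0..7, and those are all positions ever visited, so □(¬heat → ◇(door ∧ ¬error)) holds.
Positions where ¬heat holds: 1, 2, 4, 6.
Check ◇(door ∧ ¬error) at each: 1→ok, 2→ok, 4→ok, 6→ok.

Satisfied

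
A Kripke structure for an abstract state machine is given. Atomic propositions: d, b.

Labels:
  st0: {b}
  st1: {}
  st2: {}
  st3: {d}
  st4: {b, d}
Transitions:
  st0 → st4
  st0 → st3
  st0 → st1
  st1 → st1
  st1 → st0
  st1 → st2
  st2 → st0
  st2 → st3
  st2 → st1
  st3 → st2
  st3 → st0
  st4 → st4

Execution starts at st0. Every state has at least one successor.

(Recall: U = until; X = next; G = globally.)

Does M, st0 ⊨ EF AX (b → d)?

States satisfying AX (b → d): {st0, st4}.
States satisfying EF AX (b → d): {st0, st1, st2, st3, st4}.
Some path from st0 reaches a state where AX (b → d) holds.
st0 ∈ Sat(EF AX (b → d)).

Satisfied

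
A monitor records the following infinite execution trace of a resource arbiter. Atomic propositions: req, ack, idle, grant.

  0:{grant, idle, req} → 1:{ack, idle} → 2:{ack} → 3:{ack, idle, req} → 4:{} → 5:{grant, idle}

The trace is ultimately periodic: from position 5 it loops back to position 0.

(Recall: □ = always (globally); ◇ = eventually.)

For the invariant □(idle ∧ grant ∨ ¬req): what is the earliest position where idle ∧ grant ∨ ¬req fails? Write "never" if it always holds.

Check idle ∧ grant ∨ ¬req at each position in order: 0 ✓, 1 ✓, 2 ✓.
At position 3 the labels are {ack, idle, req}, so idle ∧ grant ∨ ¬req is false there. This is the first violation.

3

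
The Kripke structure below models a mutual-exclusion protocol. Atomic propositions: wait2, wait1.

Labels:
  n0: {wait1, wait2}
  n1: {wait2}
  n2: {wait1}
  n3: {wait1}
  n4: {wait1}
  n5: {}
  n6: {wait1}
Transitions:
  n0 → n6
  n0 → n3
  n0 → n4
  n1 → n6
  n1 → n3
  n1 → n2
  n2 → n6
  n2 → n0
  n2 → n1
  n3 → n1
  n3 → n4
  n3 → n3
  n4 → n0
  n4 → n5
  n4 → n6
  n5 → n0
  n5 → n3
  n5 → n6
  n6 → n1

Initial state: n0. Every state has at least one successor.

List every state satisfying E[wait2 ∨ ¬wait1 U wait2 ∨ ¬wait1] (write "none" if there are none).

{n0, n1, n5}

States satisfying wait2 ∨ ¬wait1: {n0, n1, n5}.
States satisfying E[wait2 ∨ ¬wait1 U wait2 ∨ ¬wait1]: {n0, n1, n5}.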